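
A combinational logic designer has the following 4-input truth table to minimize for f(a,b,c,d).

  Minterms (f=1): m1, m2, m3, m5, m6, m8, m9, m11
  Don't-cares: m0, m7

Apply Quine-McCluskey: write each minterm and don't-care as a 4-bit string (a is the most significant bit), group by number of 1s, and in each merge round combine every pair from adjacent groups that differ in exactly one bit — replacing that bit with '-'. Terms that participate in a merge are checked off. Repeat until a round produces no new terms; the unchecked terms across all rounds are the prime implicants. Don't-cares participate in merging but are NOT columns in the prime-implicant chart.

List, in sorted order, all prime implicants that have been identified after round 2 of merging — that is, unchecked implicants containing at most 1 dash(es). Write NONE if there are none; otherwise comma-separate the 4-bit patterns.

[col 0] 0000*, 0001*, 0010*, 0011*, 0101*, 0110*, 0111*, 1000*, 1001*, 1011*
[col 1] -000*, -001*, -011*, 0-01*, 0-10*, 0-11*, 00-0*, 00-1*, 000-*, 001-*, 01-1*, 011-*, 10-1*, 100-*
[col 2] -0-1, -00-, 0--1, 0-1-, 00--
Prime implicants: -0-1, -00-, 0--1, 0-1-, 00--

NONE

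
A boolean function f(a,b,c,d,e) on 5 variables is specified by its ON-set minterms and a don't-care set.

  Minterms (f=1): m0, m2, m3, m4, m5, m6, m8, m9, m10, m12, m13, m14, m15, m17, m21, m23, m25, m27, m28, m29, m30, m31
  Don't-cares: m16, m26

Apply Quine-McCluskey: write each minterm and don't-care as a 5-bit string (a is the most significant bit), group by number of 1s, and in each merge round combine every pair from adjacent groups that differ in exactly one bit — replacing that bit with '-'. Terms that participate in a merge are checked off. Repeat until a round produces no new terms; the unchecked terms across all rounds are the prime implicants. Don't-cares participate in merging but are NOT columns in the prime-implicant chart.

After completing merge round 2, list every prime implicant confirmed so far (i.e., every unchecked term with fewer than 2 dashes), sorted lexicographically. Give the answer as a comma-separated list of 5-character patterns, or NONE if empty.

-0000, 0001-, 1000-

size-2^0 implicants → 00000(✓)  00010(✓)  00011(✓)  00100(✓)  00101(✓)  00110(✓)  01000(✓)  01001(✓)  01010(✓)  01100(✓)  01101(✓)  01110(✓)  01111(✓)  10000(✓)  10001(✓)  10101(✓)  10111(✓)  11001(✓)  11010(✓)  11011(✓)  11100(✓)  11101(✓)  11110(✓)  11111(✓)
size-2^1 implicants → -0000  -0101(✓)  -1001(✓)  -1010(✓)  -1100(✓)  -1101(✓)  -1110(✓)  -1111(✓)  0-000(✓)  0-010(✓)  0-100(✓)  0-101(✓)  0-110(✓)  00-00(✓)  00-10(✓)  000-0(✓)  0001-  001-0(✓)  0010-(✓)  01-00(✓)  01-01(✓)  01-10(✓)  010-0(✓)  0100-(✓)  011-0(✓)  011-1(✓)  0110-(✓)  0111-(✓)  1-001(✓)  1-101(✓)  1-111(✓)  10-01(✓)  1000-  101-1(✓)  11-01(✓)  11-10(✓)  11-11(✓)  110-1(✓)  1101-(✓)  111-0(✓)  111-1(✓)  1110-(✓)  1111-(✓)
size-2^2 implicants → --101  -1-01  -1-10  -11-0(✓)  -11-1(✓)  -110-(✓)  -111-(✓)  0--00(✓)  0--10(✓)  0-0-0(✓)  0-1-0(✓)  0-10-  00--0(✓)  01--0(✓)  01-0-  011--(✓)  1--01  1-1-1  11--1  11-1-  111--(✓)
size-2^3 implicants → -11--  0---0
Unchecked terms (primes): --101, -0000, -1-01, -1-10, -11--, 0---0, 0-10-, 0001-, 01-0-, 1--01, 1-1-1, 1000-, 11--1, 11-1-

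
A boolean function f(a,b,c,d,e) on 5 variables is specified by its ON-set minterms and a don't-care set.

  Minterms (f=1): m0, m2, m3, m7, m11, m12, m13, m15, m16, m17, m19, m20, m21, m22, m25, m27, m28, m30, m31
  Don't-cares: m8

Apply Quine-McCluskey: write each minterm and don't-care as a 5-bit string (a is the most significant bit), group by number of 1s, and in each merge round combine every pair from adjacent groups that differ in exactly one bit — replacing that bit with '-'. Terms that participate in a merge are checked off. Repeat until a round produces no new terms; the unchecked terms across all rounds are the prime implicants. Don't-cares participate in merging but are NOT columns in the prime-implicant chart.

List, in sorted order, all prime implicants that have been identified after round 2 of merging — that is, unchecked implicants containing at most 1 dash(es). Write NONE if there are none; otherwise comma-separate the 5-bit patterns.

-0000, -1100, 0-000, 000-0, 0001-, 01-00, 011-1, 0110-, 1111-

[col 0] 00000*, 00010*, 00011*, 00111*, 01000*, 01011*, 01100*, 01101*, 01111*, 10000*, 10001*, 10011*, 10100*, 10101*, 10110*, 11001*, 11011*, 11100*, 11110*, 11111*
[col 1] -0000, -0011*, -1011*, -1100, -1111*, 0-000, 0-011*, 0-111*, 00-11*, 000-0, 0001-, 01-00, 01-11*, 011-1, 0110-, 1-001*, 1-011*, 1-100*, 1-110*, 10-00*, 10-01*, 100-1*, 1000-*, 101-0*, 1010-*, 11-11*, 110-1*, 111-0*, 1111-
[col 2] --011, -1-11, 0--11, 1-0-1, 1-1-0, 10-0-
Prime implicants: --011, -0000, -1-11, -1100, 0--11, 0-000, 000-0, 0001-, 01-00, 011-1, 0110-, 1-0-1, 1-1-0, 10-0-, 1111-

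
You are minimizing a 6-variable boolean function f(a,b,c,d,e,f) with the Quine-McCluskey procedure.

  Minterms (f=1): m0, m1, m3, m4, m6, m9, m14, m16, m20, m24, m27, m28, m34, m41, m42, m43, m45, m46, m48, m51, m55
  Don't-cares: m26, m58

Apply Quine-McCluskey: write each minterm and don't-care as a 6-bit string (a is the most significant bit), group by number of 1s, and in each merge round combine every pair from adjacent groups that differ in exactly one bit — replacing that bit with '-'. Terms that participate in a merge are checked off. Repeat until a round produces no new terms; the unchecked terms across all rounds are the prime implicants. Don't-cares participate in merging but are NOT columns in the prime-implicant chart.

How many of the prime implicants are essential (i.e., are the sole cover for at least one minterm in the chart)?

Round 0: 000000✓ 000001✓ 000011✓ 000100✓ 000110✓ 001001✓ 001110✓ 010000✓ 010100✓ 011000✓ 011010✓ 011011✓ 011100✓ 100010✓ 101001✓ 101010✓ 101011✓ 101101✓ 101110✓ 110000✓ 110011✓ 110111✓ 111010✓
Round 1: -01001 -01110 -10000 -11010 0-0000✓ 0-0100✓ 00-001 00-110 000-00✓ 0000-1 00000- 0001-0 01-000✓ 01-100✓ 010-00✓ 011-00✓ 0110-0 01101- 1-1010 10-010 101-01 101-10 1010-1 10101- 110-11
Round 2: 0-0-00 01--00
PIs = {-01001, -01110, -10000, -11010, 0-0-00, 00-001, 00-110, 0000-1, 00000-, 0001-0, 01--00, 0110-0, 01101-, 1-1010, 10-010, 101-01, 101-10, 1010-1, 10101-, 110-11}
Coverage chart:
  m0: 0-0-00,00000-
  m1: 00-001,0000-1,00000-
  m3: 0000-1 ←essential
  m4: 0-0-00,0001-0
  m6: 00-110,0001-0
  m9: -01001,00-001
  m14: -01110,00-110
  m16: -10000,0-0-00,01--00
  m20: 0-0-00,01--00
  m24: 01--00,0110-0
  m27: 01101- ←essential
  m28: 01--00 ←essential
  m34: 10-010 ←essential
  m41: -01001,101-01,1010-1
  m42: 1-1010,10-010,101-10,10101-
  m43: 1010-1,10101-
  m45: 101-01 ←essential
  m46: -01110,101-10
  m48: -10000 ←essential
  m51: 110-11 ←essential
  m55: 110-11 ←essential
Essential: -10000, 0000-1, 01--00, 01101-, 10-010, 101-01, 110-11

7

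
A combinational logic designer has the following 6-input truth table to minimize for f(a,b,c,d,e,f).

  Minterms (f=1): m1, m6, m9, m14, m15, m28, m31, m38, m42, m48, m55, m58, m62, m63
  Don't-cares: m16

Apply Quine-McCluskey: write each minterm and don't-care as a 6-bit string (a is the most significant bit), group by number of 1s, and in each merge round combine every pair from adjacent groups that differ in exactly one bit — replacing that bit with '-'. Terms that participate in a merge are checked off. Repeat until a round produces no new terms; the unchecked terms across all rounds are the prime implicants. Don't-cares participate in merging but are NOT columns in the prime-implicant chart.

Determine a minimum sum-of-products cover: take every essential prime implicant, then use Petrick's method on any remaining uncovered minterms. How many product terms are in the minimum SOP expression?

Round 0: 000001✓ 000110✓ 001001✓ 001110✓ 001111✓ 010000✓ 011100 011111✓ 100110✓ 101010✓ 110000✓ 110111✓ 111010✓ 111110✓ 111111✓
Round 1: -00110 -10000 -11111 0-1111 00-001 00-110 00111- 1-1010 11-111 111-10 11111-
PIs = {-00110, -10000, -11111, 0-1111, 00-001, 00-110, 00111-, 011100, 1-1010, 11-111, 111-10, 11111-}
Coverage chart:
  m1: 00-001 ←essential
  m6: -00110,00-110
  m9: 00-001 ←essential
  m14: 00-110,00111-
  m15: 0-1111,00111-
  m28: 011100 ←essential
  m31: -11111,0-1111
  m38: -00110 ←essential
  m42: 1-1010 ←essential
  m48: -10000 ←essential
  m55: 11-111 ←essential
  m58: 1-1010,111-10
  m62: 111-10,11111-
  m63: -11111,11-111,11111-
Essential: -00110, -10000, 00-001, 011100, 1-1010, 11-111
Petrick residual → -11111, 00111-, 111-10
Min cover (9 terms): b'c'def' + bc'd'e'f' + bcdef + a'b'd'e'f + a'b'cde + a'bcde'f' + acd'ef' + abdef + abcef'

9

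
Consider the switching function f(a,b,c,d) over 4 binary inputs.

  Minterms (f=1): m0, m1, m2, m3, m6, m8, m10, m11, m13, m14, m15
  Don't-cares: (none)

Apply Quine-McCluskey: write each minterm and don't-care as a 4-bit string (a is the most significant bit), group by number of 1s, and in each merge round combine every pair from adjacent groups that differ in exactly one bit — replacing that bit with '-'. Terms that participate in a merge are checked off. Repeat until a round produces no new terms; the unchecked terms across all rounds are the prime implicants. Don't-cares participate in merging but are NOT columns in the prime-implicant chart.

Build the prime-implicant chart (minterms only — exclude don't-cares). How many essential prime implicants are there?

4

[col 0] 0000*, 0001*, 0010*, 0011*, 0110*, 1000*, 1010*, 1011*, 1101*, 1110*, 1111*
[col 1] -000*, -010*, -011*, -110*, 0-10*, 00-0*, 00-1*, 000-*, 001-*, 1-10*, 1-11*, 10-0*, 101-*, 11-1, 111-*
[col 2] --10, -0-0, -01-, 00--, 1-1-
Prime implicants: --10, -0-0, -01-, 00--, 1-1-, 11-1
PI chart (minterm → PIs covering it):
  0 | -0-0,00--
  1 | 00--  (sole → essential)
  2 | --10,-0-0,-01-,00--
  3 | -01-,00--
  6 | --10  (sole → essential)
  8 | -0-0  (sole → essential)
  10 | --10,-0-0,-01-,1-1-
  11 | -01-,1-1-
  13 | 11-1  (sole → essential)
  14 | --10,1-1-
  15 | 1-1-,11-1
Essential prime implicants: --10, -0-0, 00--, 11-1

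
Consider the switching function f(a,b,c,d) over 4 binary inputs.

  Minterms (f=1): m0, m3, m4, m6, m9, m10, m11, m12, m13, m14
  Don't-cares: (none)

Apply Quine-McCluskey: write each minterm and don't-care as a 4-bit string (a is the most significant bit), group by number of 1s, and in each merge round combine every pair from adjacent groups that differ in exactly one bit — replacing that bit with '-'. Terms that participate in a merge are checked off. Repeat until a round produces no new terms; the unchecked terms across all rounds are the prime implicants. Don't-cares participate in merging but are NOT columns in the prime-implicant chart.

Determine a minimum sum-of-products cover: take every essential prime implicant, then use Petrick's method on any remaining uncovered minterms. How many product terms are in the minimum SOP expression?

5

size-2^0 implicants → 0000(✓)  0011(✓)  0100(✓)  0110(✓)  1001(✓)  1010(✓)  1011(✓)  1100(✓)  1101(✓)  1110(✓)
size-2^1 implicants → -011  -100(✓)  -110(✓)  0-00  01-0(✓)  1-01  1-10  10-1  101-  11-0(✓)  110-
size-2^2 implicants → -1-0
Unchecked terms (primes): -011, -1-0, 0-00, 1-01, 1-10, 10-1, 101-, 110-
Minterm coverage:
  m0 ⊆ 0-00 [E]
  m3 ⊆ -011 [E]
  m4 ⊆ -1-0,0-00
  m6 ⊆ -1-0 [E]
  m9 ⊆ 1-01,10-1
  m10 ⊆ 1-10,101-
  m11 ⊆ -011,10-1,101-
  m12 ⊆ -1-0,110-
  m13 ⊆ 1-01,110-
  m14 ⊆ -1-0,1-10
E = {-011, -1-0, 0-00}
Petrick residual → 1-01, 1-10
Cover = b'cd + bd' + a'c'd' + ac'd + acd'  |cover|=5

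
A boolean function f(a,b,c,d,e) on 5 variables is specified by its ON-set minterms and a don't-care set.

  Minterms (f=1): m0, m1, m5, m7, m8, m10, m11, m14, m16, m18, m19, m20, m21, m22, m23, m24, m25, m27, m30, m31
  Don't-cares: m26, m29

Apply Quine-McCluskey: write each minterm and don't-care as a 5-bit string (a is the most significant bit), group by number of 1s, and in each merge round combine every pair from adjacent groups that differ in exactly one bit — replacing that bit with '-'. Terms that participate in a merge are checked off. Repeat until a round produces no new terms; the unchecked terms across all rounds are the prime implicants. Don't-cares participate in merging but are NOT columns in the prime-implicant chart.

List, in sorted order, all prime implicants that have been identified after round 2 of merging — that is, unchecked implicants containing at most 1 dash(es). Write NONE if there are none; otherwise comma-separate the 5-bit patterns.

00-01, 0000-

Round 0: 00000✓ 00001✓ 00101✓ 00111✓ 01000✓ 01010✓ 01011✓ 01110✓ 10000✓ 10010✓ 10011✓ 10100✓ 10101✓ 10110✓ 10111✓ 11000✓ 11001✓ 11010✓ 11011✓ 11101✓ 11110✓ 11111✓
Round 1: -0000✓ -0101✓ -0111✓ -1000✓ -1010✓ -1011✓ -1110✓ 0-000✓ 00-01 0000- 001-1✓ 01-10✓ 010-0✓ 0101-✓ 1-000✓ 1-010✓ 1-011✓ 1-101✓ 1-110✓ 1-111✓ 10-00✓ 10-10✓ 10-11✓ 100-0✓ 1001-✓ 101-0✓ 101-1✓ 1010-✓ 1011-✓ 11-01✓ 11-10✓ 11-11✓ 110-0✓ 110-1✓ 1100-✓ 1101-✓ 111-1✓ 1111-✓
Round 2: --000 -01-1 -1-10 -10-0 -101- 1--10✓ 1--11✓ 1-0-0 1-01-✓ 1-1-1 1-11-✓ 10--0 10-1-✓ 101-- 11--1 11-1-✓ 110--
Round 3: 1--1-
PIs = {--000, -01-1, -1-10, -10-0, -101-, 00-01, 0000-, 1--1-, 1-0-0, 1-1-1, 10--0, 101--, 11--1, 110--}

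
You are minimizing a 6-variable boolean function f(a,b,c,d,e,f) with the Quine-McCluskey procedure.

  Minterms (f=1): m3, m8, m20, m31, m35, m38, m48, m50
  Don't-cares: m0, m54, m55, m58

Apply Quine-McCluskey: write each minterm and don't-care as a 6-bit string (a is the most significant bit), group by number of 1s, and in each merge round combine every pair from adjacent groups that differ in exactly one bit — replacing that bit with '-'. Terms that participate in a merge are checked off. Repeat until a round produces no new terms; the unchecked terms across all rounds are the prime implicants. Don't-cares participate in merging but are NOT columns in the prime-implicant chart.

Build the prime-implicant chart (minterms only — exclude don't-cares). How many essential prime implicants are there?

6

Round 0: 000000✓ 000011✓ 001000✓ 010100 011111 100011✓ 100110✓ 110000✓ 110010✓ 110110✓ 110111✓ 111010✓
Round 1: -00011 00-000 1-0110 11-010 110-10 1100-0 11011-
PIs = {-00011, 00-000, 010100, 011111, 1-0110, 11-010, 110-10, 1100-0, 11011-}
Coverage chart:
  m3: -00011 ←essential
  m8: 00-000 ←essential
  m20: 010100 ←essential
  m31: 011111 ←essential
  m35: -00011 ←essential
  m38: 1-0110 ←essential
  m48: 1100-0 ←essential
  m50: 11-010,110-10,1100-0
Essential: -00011, 00-000, 010100, 011111, 1-0110, 1100-0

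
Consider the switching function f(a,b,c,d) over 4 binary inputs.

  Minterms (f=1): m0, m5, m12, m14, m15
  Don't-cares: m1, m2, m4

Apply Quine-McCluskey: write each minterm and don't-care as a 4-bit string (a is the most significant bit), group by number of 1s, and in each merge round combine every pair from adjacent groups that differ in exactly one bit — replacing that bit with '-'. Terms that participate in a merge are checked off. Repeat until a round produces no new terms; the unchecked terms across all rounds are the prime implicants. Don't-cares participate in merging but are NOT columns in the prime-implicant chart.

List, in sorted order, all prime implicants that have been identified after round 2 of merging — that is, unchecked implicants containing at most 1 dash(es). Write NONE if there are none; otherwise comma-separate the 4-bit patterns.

-100, 00-0, 11-0, 111-

[col 0] 0000*, 0001*, 0010*, 0100*, 0101*, 1100*, 1110*, 1111*
[col 1] -100, 0-00*, 0-01*, 00-0, 000-*, 010-*, 11-0, 111-
[col 2] 0-0-
Prime implicants: -100, 0-0-, 00-0, 11-0, 111-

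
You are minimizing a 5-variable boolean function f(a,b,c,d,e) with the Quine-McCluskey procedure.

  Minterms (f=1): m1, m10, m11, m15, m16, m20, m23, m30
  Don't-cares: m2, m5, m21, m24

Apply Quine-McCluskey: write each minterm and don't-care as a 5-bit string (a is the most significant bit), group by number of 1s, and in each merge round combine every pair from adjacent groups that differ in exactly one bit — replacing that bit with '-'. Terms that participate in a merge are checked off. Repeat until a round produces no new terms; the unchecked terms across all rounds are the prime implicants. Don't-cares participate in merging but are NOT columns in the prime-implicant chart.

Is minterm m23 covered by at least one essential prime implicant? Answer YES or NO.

[col 0] 00001*, 00010*, 00101*, 01010*, 01011*, 01111*, 10000*, 10100*, 10101*, 10111*, 11000*, 11110
[col 1] -0101, 0-010, 00-01, 01-11, 0101-, 1-000, 10-00, 101-1, 1010-
Prime implicants: -0101, 0-010, 00-01, 01-11, 0101-, 1-000, 10-00, 101-1, 1010-, 11110
PI chart (minterm → PIs covering it):
  1 | 00-01  (sole → essential)
  10 | 0-010,0101-
  11 | 01-11,0101-
  15 | 01-11  (sole → essential)
  16 | 1-000,10-00
  20 | 10-00,1010-
  23 | 101-1  (sole → essential)
  30 | 11110  (sole → essential)
Essential prime implicants: 00-01, 01-11, 101-1, 11110

YES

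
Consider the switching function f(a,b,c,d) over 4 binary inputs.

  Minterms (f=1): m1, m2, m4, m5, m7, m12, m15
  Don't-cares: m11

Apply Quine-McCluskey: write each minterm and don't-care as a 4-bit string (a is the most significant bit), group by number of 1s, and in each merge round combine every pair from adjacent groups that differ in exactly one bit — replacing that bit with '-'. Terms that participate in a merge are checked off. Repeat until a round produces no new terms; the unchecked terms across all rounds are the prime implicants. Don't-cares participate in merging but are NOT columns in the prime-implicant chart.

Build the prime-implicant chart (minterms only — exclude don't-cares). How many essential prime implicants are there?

3

[col 0] 0001*, 0010, 0100*, 0101*, 0111*, 1011*, 1100*, 1111*
[col 1] -100, -111, 0-01, 01-1, 010-, 1-11
Prime implicants: -100, -111, 0-01, 0010, 01-1, 010-, 1-11
PI chart (minterm → PIs covering it):
  1 | 0-01  (sole → essential)
  2 | 0010  (sole → essential)
  4 | -100,010-
  5 | 0-01,01-1,010-
  7 | -111,01-1
  12 | -100  (sole → essential)
  15 | -111,1-11
Essential prime implicants: -100, 0-01, 0010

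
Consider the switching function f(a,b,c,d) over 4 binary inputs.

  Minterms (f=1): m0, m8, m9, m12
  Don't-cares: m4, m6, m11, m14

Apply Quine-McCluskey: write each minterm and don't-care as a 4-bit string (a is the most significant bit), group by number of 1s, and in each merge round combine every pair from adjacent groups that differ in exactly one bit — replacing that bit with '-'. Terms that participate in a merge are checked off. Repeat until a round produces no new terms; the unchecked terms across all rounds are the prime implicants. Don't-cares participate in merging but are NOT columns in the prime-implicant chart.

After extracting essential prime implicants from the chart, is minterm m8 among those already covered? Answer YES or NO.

YES

[col 0] 0000*, 0100*, 0110*, 1000*, 1001*, 1011*, 1100*, 1110*
[col 1] -000*, -100*, -110*, 0-00*, 01-0*, 1-00*, 10-1, 100-, 11-0*
[col 2] --00, -1-0
Prime implicants: --00, -1-0, 10-1, 100-
PI chart (minterm → PIs covering it):
  0 | --00  (sole → essential)
  8 | --00,100-
  9 | 10-1,100-
  12 | --00,-1-0
Essential prime implicants: --00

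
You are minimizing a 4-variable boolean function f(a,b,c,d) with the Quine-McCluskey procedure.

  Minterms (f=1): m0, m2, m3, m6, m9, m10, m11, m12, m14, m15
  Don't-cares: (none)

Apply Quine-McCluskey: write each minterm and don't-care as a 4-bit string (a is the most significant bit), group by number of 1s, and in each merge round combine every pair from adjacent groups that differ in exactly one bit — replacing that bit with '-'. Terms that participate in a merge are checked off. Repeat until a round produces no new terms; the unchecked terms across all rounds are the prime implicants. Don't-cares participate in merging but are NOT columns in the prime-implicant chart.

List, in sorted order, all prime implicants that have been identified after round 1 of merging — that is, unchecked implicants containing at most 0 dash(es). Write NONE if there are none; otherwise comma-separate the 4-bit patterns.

[col 0] 0000*, 0010*, 0011*, 0110*, 1001*, 1010*, 1011*, 1100*, 1110*, 1111*
[col 1] -010*, -011*, -110*, 0-10*, 00-0, 001-*, 1-10*, 1-11*, 10-1, 101-*, 11-0, 111-*
[col 2] --10, -01-, 1-1-
Prime implicants: --10, -01-, 00-0, 1-1-, 10-1, 11-0

NONE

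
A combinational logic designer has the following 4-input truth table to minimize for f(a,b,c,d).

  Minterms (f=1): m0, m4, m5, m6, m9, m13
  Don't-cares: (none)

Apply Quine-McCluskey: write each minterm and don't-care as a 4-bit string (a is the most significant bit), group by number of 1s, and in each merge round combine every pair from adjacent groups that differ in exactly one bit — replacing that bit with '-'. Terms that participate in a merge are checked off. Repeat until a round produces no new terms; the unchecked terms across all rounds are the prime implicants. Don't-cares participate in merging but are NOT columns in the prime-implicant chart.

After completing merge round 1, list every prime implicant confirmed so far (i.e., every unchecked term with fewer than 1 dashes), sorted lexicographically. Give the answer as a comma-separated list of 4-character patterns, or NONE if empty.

NONE

Round 0: 0000✓ 0100✓ 0101✓ 0110✓ 1001✓ 1101✓
Round 1: -101 0-00 01-0 010- 1-01
PIs = {-101, 0-00, 01-0, 010-, 1-01}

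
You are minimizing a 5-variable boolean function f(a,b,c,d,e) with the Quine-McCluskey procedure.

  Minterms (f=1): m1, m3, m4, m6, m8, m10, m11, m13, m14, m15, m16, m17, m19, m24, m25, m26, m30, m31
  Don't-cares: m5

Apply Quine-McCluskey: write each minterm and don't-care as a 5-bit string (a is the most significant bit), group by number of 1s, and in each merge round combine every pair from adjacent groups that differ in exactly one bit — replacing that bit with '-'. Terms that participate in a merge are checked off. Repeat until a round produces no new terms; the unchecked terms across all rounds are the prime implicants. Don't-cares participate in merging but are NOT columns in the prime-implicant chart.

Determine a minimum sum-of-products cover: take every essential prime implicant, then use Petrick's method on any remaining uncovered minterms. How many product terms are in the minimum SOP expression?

7

Round 0: 00001✓ 00011✓ 00100✓ 00101✓ 00110✓ 01000✓ 01010✓ 01011✓ 01101✓ 01110✓ 01111✓ 10000✓ 10001✓ 10011✓ 11000✓ 11001✓ 11010✓ 11110✓ 11111✓
Round 1: -0001✓ -0011✓ -1000✓ -1010✓ -1110✓ -1111✓ 0-011 0-101 0-110 00-01 000-1✓ 001-0 0010- 01-10✓ 01-11✓ 010-0✓ 0101-✓ 011-1 0111-✓ 1-000✓ 1-001✓ 100-1✓ 1000-✓ 11-10✓ 110-0✓ 1100-✓ 1111-✓
Round 2: -00-1 -1-10 -10-0 -111- 01-1- 1-00-
PIs = {-00-1, -1-10, -10-0, -111-, 0-011, 0-101, 0-110, 00-01, 001-0, 0010-, 01-1-, 011-1, 1-00-}
Coverage chart:
  m1: -00-1,00-01
  m3: -00-1,0-011
  m4: 001-0,0010-
  m6: 0-110,001-0
  m8: -10-0 ←essential
  m10: -1-10,-10-0,01-1-
  m11: 0-011,01-1-
  m13: 0-101,011-1
  m14: -1-10,-111-,0-110,01-1-
  m15: -111-,01-1-,011-1
  m16: 1-00- ←essential
  m17: -00-1,1-00-
  m19: -00-1 ←essential
  m24: -10-0,1-00-
  m25: 1-00- ←essential
  m26: -1-10,-10-0
  m30: -1-10,-111-
  m31: -111- ←essential
Essential: -00-1, -10-0, -111-, 1-00-
Petrick residual → 0-011, 0-101, 001-0
Min cover (7 terms): b'c'e + bc'e' + bcd + a'c'de + a'cd'e + a'b'ce' + ac'd'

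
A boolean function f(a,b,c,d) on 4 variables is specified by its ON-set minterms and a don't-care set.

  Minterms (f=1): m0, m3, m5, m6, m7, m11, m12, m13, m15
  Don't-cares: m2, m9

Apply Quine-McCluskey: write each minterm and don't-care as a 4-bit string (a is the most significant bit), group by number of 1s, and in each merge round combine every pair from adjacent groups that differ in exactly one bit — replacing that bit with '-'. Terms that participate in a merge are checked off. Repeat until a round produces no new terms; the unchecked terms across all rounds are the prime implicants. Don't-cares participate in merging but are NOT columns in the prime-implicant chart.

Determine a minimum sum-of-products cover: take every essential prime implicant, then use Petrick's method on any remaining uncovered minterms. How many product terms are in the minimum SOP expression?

size-2^0 implicants → 0000(✓)  0010(✓)  0011(✓)  0101(✓)  0110(✓)  0111(✓)  1001(✓)  1011(✓)  1100(✓)  1101(✓)  1111(✓)
size-2^1 implicants → -011(✓)  -101(✓)  -111(✓)  0-10(✓)  0-11(✓)  00-0  001-(✓)  01-1(✓)  011-(✓)  1-01(✓)  1-11(✓)  10-1(✓)  11-1(✓)  110-
size-2^2 implicants → --11  -1-1  0-1-  1--1
Unchecked terms (primes): --11, -1-1, 0-1-, 00-0, 1--1, 110-
Minterm coverage:
  m0 ⊆ 00-0 [E]
  m3 ⊆ --11,0-1-
  m5 ⊆ -1-1 [E]
  m6 ⊆ 0-1- [E]
  m7 ⊆ --11,-1-1,0-1-
  m11 ⊆ --11,1--1
  m12 ⊆ 110- [E]
  m13 ⊆ -1-1,1--1,110-
  m15 ⊆ --11,-1-1,1--1
E = {-1-1, 0-1-, 00-0, 110-}
Petrick residual → --11
Cover = cd + bd + a'c + a'b'd' + abc'  |cover|=5

5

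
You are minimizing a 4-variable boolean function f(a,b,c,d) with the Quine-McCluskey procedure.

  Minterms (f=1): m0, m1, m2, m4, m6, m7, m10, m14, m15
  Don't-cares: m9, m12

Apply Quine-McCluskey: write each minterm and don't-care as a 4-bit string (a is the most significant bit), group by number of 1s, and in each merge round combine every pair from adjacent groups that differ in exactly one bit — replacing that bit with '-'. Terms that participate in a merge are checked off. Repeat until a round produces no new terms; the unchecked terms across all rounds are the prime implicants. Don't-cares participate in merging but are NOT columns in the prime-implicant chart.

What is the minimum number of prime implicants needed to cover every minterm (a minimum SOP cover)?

4

[col 0] 0000*, 0001*, 0010*, 0100*, 0110*, 0111*, 1001*, 1010*, 1100*, 1110*, 1111*
[col 1] -001, -010*, -100*, -110*, -111*, 0-00*, 0-10*, 00-0*, 000-, 01-0*, 011-*, 1-10*, 11-0*, 111-*
[col 2] --10, -1-0, -11-, 0--0
Prime implicants: --10, -001, -1-0, -11-, 0--0, 000-
PI chart (minterm → PIs covering it):
  0 | 0--0,000-
  1 | -001,000-
  2 | --10,0--0
  4 | -1-0,0--0
  6 | --10,-1-0,-11-,0--0
  7 | -11-  (sole → essential)
  10 | --10  (sole → essential)
  14 | --10,-1-0,-11-
  15 | -11-  (sole → essential)
Essential prime implicants: --10, -11-
Petrick residual → -001, 0--0
Minimum SOP uses 4 PIs: cd' + b'c'd + bc + a'd'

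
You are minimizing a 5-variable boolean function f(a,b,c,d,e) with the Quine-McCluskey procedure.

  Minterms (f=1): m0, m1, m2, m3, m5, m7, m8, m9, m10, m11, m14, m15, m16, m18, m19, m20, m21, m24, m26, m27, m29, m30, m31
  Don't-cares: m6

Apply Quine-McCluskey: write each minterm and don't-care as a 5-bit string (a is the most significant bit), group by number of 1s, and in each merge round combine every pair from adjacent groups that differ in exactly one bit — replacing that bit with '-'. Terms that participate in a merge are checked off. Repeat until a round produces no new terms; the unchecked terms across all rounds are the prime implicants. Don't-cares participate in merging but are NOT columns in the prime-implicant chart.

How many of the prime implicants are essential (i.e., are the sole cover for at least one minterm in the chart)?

4

Round 0: 00000✓ 00001✓ 00010✓ 00011✓ 00101✓ 00110✓ 00111✓ 01000✓ 01001✓ 01010✓ 01011✓ 01110✓ 01111✓ 10000✓ 10010✓ 10011✓ 10100✓ 10101✓ 11000✓ 11010✓ 11011✓ 11101✓ 11110✓ 11111✓
Round 1: -0000✓ -0010✓ -0011✓ -0101 -1000✓ -1010✓ -1011✓ -1110✓ -1111✓ 0-000✓ 0-001✓ 0-010✓ 0-011✓ 0-110✓ 0-111✓ 00-01✓ 00-10✓ 00-11✓ 000-0✓ 000-1✓ 0000-✓ 0001-✓ 001-1✓ 0011-✓ 01-10✓ 01-11✓ 010-0✓ 010-1✓ 0100-✓ 0101-✓ 0111-✓ 1-000✓ 1-010✓ 1-011✓ 1-101 10-00 100-0✓ 1001-✓ 1010- 11-10✓ 11-11✓ 110-0✓ 1101-✓ 111-1 1111-✓
Round 2: --000✓ --010✓ --011✓ -00-0✓ -001-✓ -1-10✓ -1-11✓ -10-0✓ -101-✓ -111-✓ 0--10✓ 0--11✓ 0-0-0✓ 0-0-1✓ 0-00-✓ 0-01-✓ 0-11-✓ 00--1 00-1-✓ 000--✓ 01-1-✓ 010--✓ 1-0-0✓ 1-01-✓ 11-1-✓
Round 3: --0-0 --01- -1-1- 0--1- 0-0--
PIs = {--0-0, --01-, -0101, -1-1-, 0--1-, 0-0--, 00--1, 1-101, 10-00, 1010-, 111-1}
Coverage chart:
  m0: --0-0,0-0--
  m1: 0-0--,00--1
  m2: --0-0,--01-,0--1-,0-0--
  m3: --01-,0--1-,0-0--,00--1
  m5: -0101,00--1
  m7: 0--1-,00--1
  m8: --0-0,0-0--
  m9: 0-0-- ←essential
  m10: --0-0,--01-,-1-1-,0--1-,0-0--
  m11: --01-,-1-1-,0--1-,0-0--
  m14: -1-1-,0--1-
  m15: -1-1-,0--1-
  m16: --0-0,10-00
  m18: --0-0,--01-
  m19: --01- ←essential
  m20: 10-00,1010-
  m21: -0101,1-101,1010-
  m24: --0-0 ←essential
  m26: --0-0,--01-,-1-1-
  m27: --01-,-1-1-
  m29: 1-101,111-1
  m30: -1-1- ←essential
  m31: -1-1-,111-1
Essential: --0-0, --01-, -1-1-, 0-0--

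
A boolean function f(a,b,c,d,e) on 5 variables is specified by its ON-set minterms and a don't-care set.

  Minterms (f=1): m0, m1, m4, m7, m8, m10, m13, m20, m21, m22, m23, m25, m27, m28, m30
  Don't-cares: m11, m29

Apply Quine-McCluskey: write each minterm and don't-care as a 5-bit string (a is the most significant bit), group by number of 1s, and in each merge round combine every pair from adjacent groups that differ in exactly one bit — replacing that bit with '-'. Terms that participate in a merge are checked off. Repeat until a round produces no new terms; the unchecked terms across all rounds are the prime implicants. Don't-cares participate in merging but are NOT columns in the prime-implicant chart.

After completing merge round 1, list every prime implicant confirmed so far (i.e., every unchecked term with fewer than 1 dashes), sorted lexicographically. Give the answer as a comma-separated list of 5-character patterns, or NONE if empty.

NONE

Round 0: 00000✓ 00001✓ 00100✓ 00111✓ 01000✓ 01010✓ 01011✓ 01101✓ 10100✓ 10101✓ 10110✓ 10111✓ 11001✓ 11011✓ 11100✓ 11101✓ 11110✓
Round 1: -0100 -0111 -1011 -1101 0-000 00-00 0000- 010-0 0101- 1-100✓ 1-101✓ 1-110✓ 101-0✓ 101-1✓ 1010-✓ 1011-✓ 11-01 110-1 111-0✓ 1110-✓
Round 2: 1-1-0 1-10- 101--
PIs = {-0100, -0111, -1011, -1101, 0-000, 00-00, 0000-, 010-0, 0101-, 1-1-0, 1-10-, 101--, 11-01, 110-1}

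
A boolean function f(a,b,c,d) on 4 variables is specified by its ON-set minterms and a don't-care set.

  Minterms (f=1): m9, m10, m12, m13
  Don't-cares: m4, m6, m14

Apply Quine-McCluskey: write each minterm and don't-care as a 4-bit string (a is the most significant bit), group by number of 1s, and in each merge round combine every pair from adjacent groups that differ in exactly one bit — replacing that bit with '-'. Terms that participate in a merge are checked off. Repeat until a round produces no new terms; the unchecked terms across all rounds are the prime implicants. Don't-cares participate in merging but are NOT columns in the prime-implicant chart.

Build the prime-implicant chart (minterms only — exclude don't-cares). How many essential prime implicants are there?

Round 0: 0100✓ 0110✓ 1001✓ 1010✓ 1100✓ 1101✓ 1110✓
Round 1: -100✓ -110✓ 01-0✓ 1-01 1-10 11-0✓ 110-
Round 2: -1-0
PIs = {-1-0, 1-01, 1-10, 110-}
Coverage chart:
  m9: 1-01 ←essential
  m10: 1-10 ←essential
  m12: -1-0,110-
  m13: 1-01,110-
Essential: 1-01, 1-10

2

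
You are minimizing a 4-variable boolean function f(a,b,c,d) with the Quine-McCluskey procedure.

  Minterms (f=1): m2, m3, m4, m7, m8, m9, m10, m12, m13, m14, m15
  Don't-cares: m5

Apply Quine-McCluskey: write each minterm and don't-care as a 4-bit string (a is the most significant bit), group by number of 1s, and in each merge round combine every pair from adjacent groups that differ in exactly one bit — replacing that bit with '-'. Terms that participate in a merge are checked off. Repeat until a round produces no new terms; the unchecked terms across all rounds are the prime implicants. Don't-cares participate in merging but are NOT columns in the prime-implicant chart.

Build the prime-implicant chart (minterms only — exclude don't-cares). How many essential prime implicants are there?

[col 0] 0010*, 0011*, 0100*, 0101*, 0111*, 1000*, 1001*, 1010*, 1100*, 1101*, 1110*, 1111*
[col 1] -010, -100*, -101*, -111*, 0-11, 001-, 01-1*, 010-*, 1-00*, 1-01*, 1-10*, 10-0*, 100-*, 11-0*, 11-1*, 110-*, 111-*
[col 2] -1-1, -10-, 1--0, 1-0-, 11--
Prime implicants: -010, -1-1, -10-, 0-11, 001-, 1--0, 1-0-, 11--
PI chart (minterm → PIs covering it):
  2 | -010,001-
  3 | 0-11,001-
  4 | -10-  (sole → essential)
  7 | -1-1,0-11
  8 | 1--0,1-0-
  9 | 1-0-  (sole → essential)
  10 | -010,1--0
  12 | -10-,1--0,1-0-,11--
  13 | -1-1,-10-,1-0-,11--
  14 | 1--0,11--
  15 | -1-1,11--
Essential prime implicants: -10-, 1-0-

2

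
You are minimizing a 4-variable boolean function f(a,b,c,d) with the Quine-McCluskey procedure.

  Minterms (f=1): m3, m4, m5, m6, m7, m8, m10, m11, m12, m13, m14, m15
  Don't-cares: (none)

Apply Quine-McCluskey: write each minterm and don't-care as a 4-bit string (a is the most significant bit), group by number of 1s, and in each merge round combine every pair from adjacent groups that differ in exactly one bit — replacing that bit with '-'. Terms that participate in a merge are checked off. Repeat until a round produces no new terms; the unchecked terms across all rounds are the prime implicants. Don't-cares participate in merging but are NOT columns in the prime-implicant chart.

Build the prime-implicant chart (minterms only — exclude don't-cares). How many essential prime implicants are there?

3

size-2^0 implicants → 0011(✓)  0100(✓)  0101(✓)  0110(✓)  0111(✓)  1000(✓)  1010(✓)  1011(✓)  1100(✓)  1101(✓)  1110(✓)  1111(✓)
size-2^1 implicants → -011(✓)  -100(✓)  -101(✓)  -110(✓)  -111(✓)  0-11(✓)  01-0(✓)  01-1(✓)  010-(✓)  011-(✓)  1-00(✓)  1-10(✓)  1-11(✓)  10-0(✓)  101-(✓)  11-0(✓)  11-1(✓)  110-(✓)  111-(✓)
size-2^2 implicants → --11  -1-0(✓)  -1-1(✓)  -10-(✓)  -11-(✓)  01--(✓)  1--0  1-1-  11--(✓)
size-2^3 implicants → -1--
Unchecked terms (primes): --11, -1--, 1--0, 1-1-
Minterm coverage:
  m3 ⊆ --11 [E]
  m4 ⊆ -1-- [E]
  m5 ⊆ -1-- [E]
  m6 ⊆ -1-- [E]
  m7 ⊆ --11,-1--
  m8 ⊆ 1--0 [E]
  m10 ⊆ 1--0,1-1-
  m11 ⊆ --11,1-1-
  m12 ⊆ -1--,1--0
  m13 ⊆ -1-- [E]
  m14 ⊆ -1--,1--0,1-1-
  m15 ⊆ --11,-1--,1-1-
E = {--11, -1--, 1--0}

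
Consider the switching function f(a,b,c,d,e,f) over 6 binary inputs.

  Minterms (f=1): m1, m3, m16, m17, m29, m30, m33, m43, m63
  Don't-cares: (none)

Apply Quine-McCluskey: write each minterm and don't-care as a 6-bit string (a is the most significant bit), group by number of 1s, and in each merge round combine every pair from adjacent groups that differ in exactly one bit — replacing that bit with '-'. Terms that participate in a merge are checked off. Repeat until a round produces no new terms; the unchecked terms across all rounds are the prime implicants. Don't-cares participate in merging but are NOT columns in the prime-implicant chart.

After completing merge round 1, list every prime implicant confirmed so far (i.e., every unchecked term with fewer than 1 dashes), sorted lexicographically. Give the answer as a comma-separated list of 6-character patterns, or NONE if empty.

011101, 011110, 101011, 111111

size-2^0 implicants → 000001(✓)  000011(✓)  010000(✓)  010001(✓)  011101  011110  100001(✓)  101011  111111
size-2^1 implicants → -00001  0-0001  0000-1  01000-
Unchecked terms (primes): -00001, 0-0001, 0000-1, 01000-, 011101, 011110, 101011, 111111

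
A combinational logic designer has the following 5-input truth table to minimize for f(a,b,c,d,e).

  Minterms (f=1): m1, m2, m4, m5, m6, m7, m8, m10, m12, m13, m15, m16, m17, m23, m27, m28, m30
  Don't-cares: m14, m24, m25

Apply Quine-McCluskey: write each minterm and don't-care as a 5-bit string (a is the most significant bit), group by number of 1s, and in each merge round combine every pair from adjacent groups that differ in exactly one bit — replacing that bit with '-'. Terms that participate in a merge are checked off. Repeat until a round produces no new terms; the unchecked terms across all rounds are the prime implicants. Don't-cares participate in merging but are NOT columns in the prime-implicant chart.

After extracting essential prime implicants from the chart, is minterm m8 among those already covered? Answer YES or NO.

NO

Round 0: 00001✓ 00010✓ 00100✓ 00101✓ 00110✓ 00111✓ 01000✓ 01010✓ 01100✓ 01101✓ 01110✓ 01111✓ 10000✓ 10001✓ 10111✓ 11000✓ 11001✓ 11011✓ 11100✓ 11110✓
Round 1: -0001 -0111 -1000✓ -1100✓ -1110✓ 0-010✓ 0-100✓ 0-101✓ 0-110✓ 0-111✓ 00-01 00-10✓ 001-0✓ 001-1✓ 0010-✓ 0011-✓ 01-00✓ 01-10✓ 010-0✓ 011-0✓ 011-1✓ 0110-✓ 0111-✓ 1-000✓ 1-001✓ 1000-✓ 11-00✓ 110-1 1100-✓ 111-0✓
Round 2: -1-00 -11-0 0--10 0-1-0✓ 0-1-1✓ 0-10-✓ 0-11-✓ 001--✓ 01--0 011--✓ 1-00-
Round 3: 0-1--
PIs = {-0001, -0111, -1-00, -11-0, 0--10, 0-1--, 00-01, 01--0, 1-00-, 110-1}
Coverage chart:
  m1: -0001,00-01
  m2: 0--10 ←essential
  m4: 0-1-- ←essential
  m5: 0-1--,00-01
  m6: 0--10,0-1--
  m7: -0111,0-1--
  m8: -1-00,01--0
  m10: 0--10,01--0
  m12: -1-00,-11-0,0-1--,01--0
  m13: 0-1-- ←essential
  m15: 0-1-- ←essential
  m16: 1-00- ←essential
  m17: -0001,1-00-
  m23: -0111 ←essential
  m27: 110-1 ←essential
  m28: -1-00,-11-0
  m30: -11-0 ←essential
Essential: -0111, -11-0, 0--10, 0-1--, 1-00-, 110-1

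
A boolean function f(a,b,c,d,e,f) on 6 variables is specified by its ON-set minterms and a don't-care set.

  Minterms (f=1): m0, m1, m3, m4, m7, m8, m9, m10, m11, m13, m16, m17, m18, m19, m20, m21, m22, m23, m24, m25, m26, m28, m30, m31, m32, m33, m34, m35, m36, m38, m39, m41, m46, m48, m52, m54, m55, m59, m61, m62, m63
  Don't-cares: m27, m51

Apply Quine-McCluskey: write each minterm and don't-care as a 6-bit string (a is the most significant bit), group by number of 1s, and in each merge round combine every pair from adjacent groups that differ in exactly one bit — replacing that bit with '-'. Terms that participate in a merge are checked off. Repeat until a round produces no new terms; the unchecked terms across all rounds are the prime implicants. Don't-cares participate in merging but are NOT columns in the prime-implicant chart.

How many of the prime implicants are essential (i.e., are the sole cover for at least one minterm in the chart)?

10

size-2^0 implicants → 000000(✓)  000001(✓)  000011(✓)  000100(✓)  000111(✓)  001000(✓)  001001(✓)  001010(✓)  001011(✓)  001101(✓)  010000(✓)  010001(✓)  010010(✓)  010011(✓)  010100(✓)  010101(✓)  010110(✓)  010111(✓)  011000(✓)  011001(✓)  011010(✓)  011011(✓)  011100(✓)  011110(✓)  011111(✓)  100000(✓)  100001(✓)  100010(✓)  100011(✓)  100100(✓)  100110(✓)  100111(✓)  101001(✓)  101110(✓)  110000(✓)  110011(✓)  110100(✓)  110110(✓)  110111(✓)  111011(✓)  111101(✓)  111110(✓)  111111(✓)
size-2^1 implicants → -00000(✓)  -00001(✓)  -00011(✓)  -00100(✓)  -00111(✓)  -01001(✓)  -10000(✓)  -10011(✓)  -10100(✓)  -10110(✓)  -10111(✓)  -11011(✓)  -11110(✓)  -11111(✓)  0-0000(✓)  0-0001(✓)  0-0011(✓)  0-0100(✓)  0-0111(✓)  0-1000(✓)  0-1001(✓)  0-1010(✓)  0-1011(✓)  00-000(✓)  00-001(✓)  00-011(✓)  000-00(✓)  000-11(✓)  0000-1(✓)  00000-(✓)  001-01  0010-0(✓)  0010-1(✓)  00100-(✓)  00101-(✓)  01-000(✓)  01-001(✓)  01-010(✓)  01-011(✓)  01-100(✓)  01-110(✓)  01-111(✓)  010-00(✓)  010-01(✓)  010-10(✓)  010-11(✓)  0100-0(✓)  0100-1(✓)  01000-(✓)  01001-(✓)  0101-0(✓)  0101-1(✓)  01010-(✓)  01011-(✓)  011-00(✓)  011-10(✓)  011-11(✓)  0110-0(✓)  0110-1(✓)  01100-(✓)  01101-(✓)  0111-0(✓)  01111-(✓)  1-0000(✓)  1-0011(✓)  1-0100(✓)  1-0110(✓)  1-0111(✓)  1-1110(✓)  10-001(✓)  10-110(✓)  100-00(✓)  100-10(✓)  100-11(✓)  1000-0(✓)  1000-1(✓)  10000-(✓)  10001-(✓)  1001-0(✓)  10011-(✓)  11-011(✓)  11-110(✓)  11-111(✓)  110-00(✓)  110-11(✓)  1101-0(✓)  11011-(✓)  111-11(✓)  1111-1  11111-(✓)
size-2^2 implicants → --0000(✓)  --0011(✓)  --0100(✓)  --0111(✓)  -0-001  -00-00(✓)  -00-11(✓)  -000-1  -0000-  -1-011(✓)  -1-110(✓)  -1-111(✓)  -10-00(✓)  -10-11(✓)  -101-0  -1011-(✓)  -11-11(✓)  -1111-(✓)  0--000(✓)  0--001(✓)  0--011(✓)  0-0-00(✓)  0-0-11(✓)  0-00-1(✓)  0-000-(✓)  0-10-0(✓)  0-10-1(✓)  0-100-(✓)  0-101-(✓)  00-0-1(✓)  00-00-(✓)  0010--(✓)  01--00(✓)  01--10(✓)  01--11(✓)  01-0-0(✓)  01-0-1(✓)  01-00-(✓)  01-01-(✓)  01-1-0(✓)  01-11-(✓)  010--0(✓)  010--1(✓)  010-0-(✓)  010-1-(✓)  0100--(✓)  0101--(✓)  011--0(✓)  011-1-(✓)  0110--(✓)  1--110  1-0-00(✓)  1-0-11(✓)  1-01-0  1-011-  100--0  100-1-  1000--  11--11(✓)  11-11-(✓)
size-2^3 implicants → --0-00  --0-11  -1--11  -1-11-  0--0-1  0--00-  0-10--  01---0  01--1-  01-0--  010---
Unchecked terms (primes): --0-00, --0-11, -0-001, -000-1, -0000-, -1--11, -1-11-, -101-0, 0--0-1, 0--00-, 0-10--, 001-01, 01---0, 01--1-, 01-0--, 010---, 1--110, 1-01-0, 1-011-, 100--0, 100-1-, 1000--, 1111-1
Minterm coverage:
  m0 ⊆ --0-00,-0000-,0--00-
  m1 ⊆ -0-001,-000-1,-0000-,0--0-1,0--00-
  m3 ⊆ --0-11,-000-1,0--0-1
  m4 ⊆ --0-00 [E]
  m7 ⊆ --0-11 [E]
  m8 ⊆ 0--00-,0-10--
  m9 ⊆ -0-001,0--0-1,0--00-,0-10--,001-01
  m10 ⊆ 0-10-- [E]
  m11 ⊆ 0--0-1,0-10--
  m13 ⊆ 001-01 [E]
  m16 ⊆ --0-00,0--00-,01---0,01-0--,010---
  m17 ⊆ 0--0-1,0--00-,01-0--,010---
  m18 ⊆ 01---0,01--1-,01-0--,010---
  m19 ⊆ --0-11,-1--11,0--0-1,01--1-,01-0--,010---
  m20 ⊆ --0-00,-101-0,01---0,010---
  m21 ⊆ 010--- [E]
  m22 ⊆ -1-11-,-101-0,01---0,01--1-,010---
  m23 ⊆ --0-11,-1--11,-1-11-,01--1-,010---
  m24 ⊆ 0--00-,0-10--,01---0,01-0--
  m25 ⊆ 0--0-1,0--00-,0-10--,01-0--
  m26 ⊆ 0-10--,01---0,01--1-,01-0--
  m28 ⊆ 01---0 [E]
  m30 ⊆ -1-11-,01---0,01--1-
  m31 ⊆ -1--11,-1-11-,01--1-
  m32 ⊆ --0-00,-0000-,100--0,1000--
  m33 ⊆ -0-001,-000-1,-0000-,1000--
  m34 ⊆ 100--0,100-1-,1000--
  m35 ⊆ --0-11,-000-1,100-1-,1000--
  m36 ⊆ --0-00,1-01-0,100--0
  m38 ⊆ 1--110,1-01-0,1-011-,100--0,100-1-
  m39 ⊆ --0-11,1-011-,100-1-
  m41 ⊆ -0-001 [E]
  m46 ⊆ 1--110 [E]
  m48 ⊆ --0-00 [E]
  m52 ⊆ --0-00,-101-0,1-01-0
  m54 ⊆ -1-11-,-101-0,1--110,1-01-0,1-011-
  m55 ⊆ --0-11,-1--11,-1-11-,1-011-
  m59 ⊆ -1--11 [E]
  m61 ⊆ 1111-1 [E]
  m62 ⊆ -1-11-,1--110
  m63 ⊆ -1--11,-1-11-,1111-1
E = {--0-00, --0-11, -0-001, -1--11, 0-10--, 001-01, 01---0, 010---, 1--110, 1111-1}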